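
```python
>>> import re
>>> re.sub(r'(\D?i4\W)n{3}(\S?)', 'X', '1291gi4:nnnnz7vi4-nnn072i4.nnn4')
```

This matches optionally a non-digit, then the literal 'i4', then a non-word character (captured); then exactly 3 of a literal 'n'; then optionally a non-whitespace character (captured).
Each match is replaced by 'X'.

'1291Xz7X72X'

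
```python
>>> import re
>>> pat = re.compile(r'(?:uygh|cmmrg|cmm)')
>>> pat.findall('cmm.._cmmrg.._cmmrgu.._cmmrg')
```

['cmm', 'cmmrg', 'cmmrg', 'cmmrg']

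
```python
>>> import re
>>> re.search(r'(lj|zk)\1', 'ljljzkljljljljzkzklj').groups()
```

The match spans [0:4] → 'ljlj'.
Captured: group 1 = 'lj'.

('lj',)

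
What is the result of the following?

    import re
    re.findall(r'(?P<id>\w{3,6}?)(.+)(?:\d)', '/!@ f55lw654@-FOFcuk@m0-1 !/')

[('f55', 'lw654@-FOFcuk@m0-')]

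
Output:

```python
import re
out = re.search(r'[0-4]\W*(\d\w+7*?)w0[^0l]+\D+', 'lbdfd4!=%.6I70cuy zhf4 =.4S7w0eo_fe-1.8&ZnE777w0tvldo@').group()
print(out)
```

4 =.4S7w0eo_fe-1.8&ZnE777w

The pattern matches a character in [0-4], then zero or more of a non-word character; then a digit, then one or more of a word character, then zero or more of the literal '7' (lazy) (captured); then the literal 'w0', then one or more of any character except [0l], then one or more of a non-digit.
`re.search` tries every starting position until one works.
The match spans [21:47] → '4 =.4S7w0eo_fe-1.8&ZnE777w'.
Captured: group 1 = '4S7'.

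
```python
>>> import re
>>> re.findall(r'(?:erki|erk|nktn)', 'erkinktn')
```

['erki', 'nktn']

Branches in `(...|...)` are attempted left-to-right; the first branch that allows the whole pattern to succeed is taken.
Matches: at [0:4] → 'erki'; at [4:8] → 'nktn'.
Since nothing is captured, `findall` lists the 2 matched substrings directly.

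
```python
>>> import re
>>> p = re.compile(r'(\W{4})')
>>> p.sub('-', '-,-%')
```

'-'

The pattern matches exactly 4 of a non-word character (captured).
Matches: at [0:4] → '-,-%'.
Every occurrence is swapped for '-'.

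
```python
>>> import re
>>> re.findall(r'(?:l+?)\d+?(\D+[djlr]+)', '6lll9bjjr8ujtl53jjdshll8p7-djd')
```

['bjjr', 'jjdshll']

This matches one or more of a literal 'l' (lazy) (non-capturing group); then one or more of a digit (lazy); then one or more of a non-digit, then one or more of one of [djlr] (captured).
One capturing group, so `findall` returns just the captured substring from each match — 2 in all.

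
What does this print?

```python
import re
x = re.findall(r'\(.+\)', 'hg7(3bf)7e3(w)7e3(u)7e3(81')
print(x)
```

['(3bf)7e3(w)7e3(u)']

Scanning left to right: at [3:20] → '(3bf)7e3(w)7e3(u)'.
No capturing groups, so `findall` returns the 1 full match string.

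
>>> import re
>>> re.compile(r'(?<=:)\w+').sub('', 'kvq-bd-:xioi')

'kvq-bd-:'

The `(?=…)`/`(?<=…)` assertion just peeks at neighbouring text; it doesn't advance the match position.
Every occurrence is swapped for ''.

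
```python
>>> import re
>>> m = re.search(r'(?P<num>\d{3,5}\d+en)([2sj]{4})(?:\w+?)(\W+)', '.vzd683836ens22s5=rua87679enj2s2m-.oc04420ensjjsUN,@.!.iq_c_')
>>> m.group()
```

'683836ens22s5='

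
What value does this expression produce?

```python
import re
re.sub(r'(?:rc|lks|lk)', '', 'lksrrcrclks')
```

Alternation tries branches left to right and keeps the first one that lets the overall match succeed at that position.
Matches: at [0:3] → 'lks'; at [4:6] → 'rc'; at [6:8] → 'rc'; at [8:11] → 'lks'.
Each match is replaced by ''.

'r'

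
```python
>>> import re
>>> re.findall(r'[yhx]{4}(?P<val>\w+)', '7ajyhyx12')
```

['12']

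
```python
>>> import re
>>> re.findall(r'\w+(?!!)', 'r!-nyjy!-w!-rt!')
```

['nyj', 'r']

`(?!…)`/`(?<!…)` only lets a position through if the neighbouring text does NOT match; no characters are consumed.
Since nothing is captured, `findall` lists the 2 matched substrings directly.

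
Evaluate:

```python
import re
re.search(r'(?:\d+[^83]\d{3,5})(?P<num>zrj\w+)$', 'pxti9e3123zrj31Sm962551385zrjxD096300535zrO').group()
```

Pattern: one or more of a digit, then any character except [83], then 3 to 5 of a digit (non-capturing group); then the literal 'zrj', then one or more of a word character (captured as 'num'); then anchored at the end.
Unlike `match`, `search` isn't anchored — it looks for the pattern anywhere in the string.
The match spans [4:43] → '9e3123zrj31Sm962551385zrjxD096300535zrO'.
Captured: group 1 = 'zrj31Sm962551385zrjxD096300535zrO'.

'9e3123zrj31Sm962551385zrjxD096300535zrO'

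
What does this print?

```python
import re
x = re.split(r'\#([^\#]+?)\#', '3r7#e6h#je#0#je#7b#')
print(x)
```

['3r7', 'e6h', 'je', '0', 'je', '7b', '']

Because the pattern has a capturing group, `split` also inserts each captured text between the pieces.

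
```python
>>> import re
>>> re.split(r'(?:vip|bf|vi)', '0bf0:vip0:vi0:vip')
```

Alternation isn't longest-match — the leftmost alternative that fits at this position is chosen.
Matches to split on: at [1:3] → 'bf'; at [5:8] → 'vip'; at [10:12] → 'vi'; at [14:17] → 'vip'.
The string is cut at each match, leaving 5 pieces.

['0', '0:', '0:', '0:', '']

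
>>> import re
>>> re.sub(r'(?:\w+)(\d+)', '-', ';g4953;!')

';-;!'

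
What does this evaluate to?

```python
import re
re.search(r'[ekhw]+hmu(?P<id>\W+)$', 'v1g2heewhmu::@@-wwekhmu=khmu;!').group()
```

'khmu;!'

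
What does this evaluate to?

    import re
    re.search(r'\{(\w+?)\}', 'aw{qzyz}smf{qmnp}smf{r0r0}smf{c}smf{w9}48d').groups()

('qzyz',)

`re.search` tries every starting position until one works.
The match spans [2:8] → '{qzyz}'.
Captured: group 1 = 'qzyz'.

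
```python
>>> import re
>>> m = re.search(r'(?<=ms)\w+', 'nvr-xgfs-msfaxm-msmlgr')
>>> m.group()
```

'faxm'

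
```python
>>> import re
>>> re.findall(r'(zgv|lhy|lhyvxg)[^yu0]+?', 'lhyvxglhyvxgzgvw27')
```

['lhy', 'lhy', 'zgv']

`|` is ordered: at each position the engine commits to the first alternative that works.
`findall` collects group 1 from each match (3 total).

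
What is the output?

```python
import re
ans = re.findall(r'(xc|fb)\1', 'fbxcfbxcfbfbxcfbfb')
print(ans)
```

`\1` is not a pattern — it's the concrete string captured by group 1, re-applied verbatim.
Because there's exactly one group, `findall` drops the full match and keeps group 1 from each hit.

['fb', 'fb']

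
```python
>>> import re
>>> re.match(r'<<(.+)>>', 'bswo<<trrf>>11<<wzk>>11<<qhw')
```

None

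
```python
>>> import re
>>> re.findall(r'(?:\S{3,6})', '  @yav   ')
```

['@yav']

The pattern matches 3 to 6 of a non-whitespace character (non-capturing group).
Walking the string: at [2:6] → '@yav'.
`findall` yields the raw match text (1 of them) because the pattern has no groups.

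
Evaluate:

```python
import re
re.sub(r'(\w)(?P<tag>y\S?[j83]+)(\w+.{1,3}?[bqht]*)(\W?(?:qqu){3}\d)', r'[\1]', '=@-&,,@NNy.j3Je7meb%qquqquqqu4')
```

'=@-&,,@N[N]'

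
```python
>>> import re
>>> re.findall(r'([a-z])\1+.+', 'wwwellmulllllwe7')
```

`\1` is not a pattern — it's the concrete string captured by group 1, re-applied verbatim.
With a single group, `findall` returns only what that group captured — 1 item.

['w']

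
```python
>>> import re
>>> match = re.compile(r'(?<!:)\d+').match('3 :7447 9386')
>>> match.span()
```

The negative lookahead/lookbehind blocks any match where the forbidden context is present.
`re.match` won't scan ahead — the pattern has to work from the very first character.
The match spans [0:1] → '3'.

(0, 1)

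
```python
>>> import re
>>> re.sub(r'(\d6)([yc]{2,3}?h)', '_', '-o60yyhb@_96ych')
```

This matches a digit, then the literal '6' (captured); then 2 to 3 of one of [yc] (lazy), then a literal 'h' (captured).
Matches: at [10:15] → '96ych'.
`sub` substitutes '_' at each match site.

'-o60yyhb@__'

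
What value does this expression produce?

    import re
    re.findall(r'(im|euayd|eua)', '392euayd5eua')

Alternation isn't longest-match — the leftmost alternative that fits at this position is chosen.
Scanning left to right: at [3:8] match 'euayd', group 1 = 'euayd'; at [9:12] match 'eua', group 1 = 'eua'.
With a single group, `findall` returns only what that group captured — 2 items.

['euayd', 'eua']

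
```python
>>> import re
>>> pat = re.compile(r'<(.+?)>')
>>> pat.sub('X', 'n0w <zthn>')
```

'n0w X'

Matches: at [4:10] → '<zthn>'.
`sub` substitutes 'X' at each match site.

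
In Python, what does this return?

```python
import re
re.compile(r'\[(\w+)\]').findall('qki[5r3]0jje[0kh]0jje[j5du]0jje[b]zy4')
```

Scanning left to right: at [3:8] match '[5r3]', group 1 = '5r3'; at [12:17] match '[0kh]', group 1 = '0kh'; at [21:27] match '[j5du]', group 1 = 'j5du'; at [31:34] match '[b]', group 1 = 'b'.
One capturing group, so `findall` returns just the captured substring from each match — 4 in all.

['5r3', '0kh', 'j5du', 'b']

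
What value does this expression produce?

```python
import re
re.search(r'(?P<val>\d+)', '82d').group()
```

The match spans [0:2] → '82'.

'82'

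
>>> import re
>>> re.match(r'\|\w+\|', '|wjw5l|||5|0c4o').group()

`re.match` only tries the pattern at the start of the string.
The match spans [0:7] → '|wjw5l|'.

'|wjw5l|'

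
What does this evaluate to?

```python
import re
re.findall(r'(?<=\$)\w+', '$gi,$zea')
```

['gi', 'zea']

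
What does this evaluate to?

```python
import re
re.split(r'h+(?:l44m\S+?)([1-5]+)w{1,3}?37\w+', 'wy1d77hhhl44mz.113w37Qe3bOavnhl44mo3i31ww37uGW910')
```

This matches one or more of a literal 'h'; then the literal 'l4', then the literal '4m', then one or more of a non-whitespace character (lazy) (non-capturing group); then one or more of a character in [1-5] (captured); then 1 to 3 of a literal 'w' (lazy), then the literal '37'; then one or more of a word character.
With a capturing group present, the delimiter's captured portion is kept in the result list.

['wy1d77', '113', '']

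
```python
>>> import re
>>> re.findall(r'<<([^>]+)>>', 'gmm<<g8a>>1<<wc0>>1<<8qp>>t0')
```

['g8a', 'wc0', '8qp']

Matches: at [3:10] match '<<g8a>>', group 1 = 'g8a'; at [11:18] match '<<wc0>>', group 1 = 'wc0'; at [19:26] match '<<8qp>>', group 1 = '8qp'.
One capturing group, so `findall` returns just the captured substring from each match — 3 in all.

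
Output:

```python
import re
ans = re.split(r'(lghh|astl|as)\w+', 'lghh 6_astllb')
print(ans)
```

['lghh 6_', 'astl', '']

Alternation isn't longest-match — the leftmost alternative that fits at this position is chosen.
Matches to split on: at [7:13] → 'astllb'.
Because the pattern has a capturing group, `split` also inserts each captured text between the pieces.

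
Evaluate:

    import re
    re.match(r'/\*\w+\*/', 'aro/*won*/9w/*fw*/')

None

`match` is anchored at position 0; if the pattern doesn't fit there, it returns None.
Here position 0 doesn't satisfy it, so the call returns None.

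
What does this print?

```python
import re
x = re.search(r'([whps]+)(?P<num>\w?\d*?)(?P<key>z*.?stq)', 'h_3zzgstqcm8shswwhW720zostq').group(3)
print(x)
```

zzgstq

The pattern matches one or more of one of [whps] (captured); then optionally a word character, then zero or more of a digit (lazy) (captured as 'num'); then zero or more of the literal 'z', then optionally any character, then the literal 'stq' (captured as 'key').
Unlike `match`, `search` isn't anchored — it looks for the pattern anywhere in the string.
The match spans [0:9] → 'h_3zzgstq'.
Captured: group 1 = 'h', group 2 = '_3', group 3 = 'zzgstq'.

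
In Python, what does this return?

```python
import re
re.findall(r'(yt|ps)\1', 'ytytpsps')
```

`\1` is not a pattern — it's the concrete string captured by group 1, re-applied verbatim.
Matches: at [0:4] match 'ytyt', group 1 = 'yt'; at [4:8] match 'psps', group 1 = 'ps'.
Because there's exactly one group, `findall` drops the full match and keeps group 1 from each hit.

['yt', 'ps']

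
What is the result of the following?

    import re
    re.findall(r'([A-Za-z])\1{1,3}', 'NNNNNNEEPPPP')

['N', 'N', 'E', 'P']

The backreference `\1` re-matches whatever the first group consumed, character for character.
Matches: at [0:4] match 'NNNN', group 1 = 'N'; at [4:6] match 'NN', group 1 = 'N'; at [6:8] match 'EE', group 1 = 'E'; at [8:12] match 'PPPP', group 1 = 'P'.
One capturing group, so `findall` returns just the captured substring from each match — 4 in all.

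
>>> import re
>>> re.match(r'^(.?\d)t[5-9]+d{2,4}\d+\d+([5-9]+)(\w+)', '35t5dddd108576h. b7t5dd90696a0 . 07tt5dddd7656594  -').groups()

The match spans [0:15] → '35t5dddd108576h'.
Captured: group 1 = '35', group 2 = '6', group 3 = 'h'.

('35', '6', 'h')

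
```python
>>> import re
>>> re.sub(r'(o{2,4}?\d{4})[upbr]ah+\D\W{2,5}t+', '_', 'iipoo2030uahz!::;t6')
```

'iip_6'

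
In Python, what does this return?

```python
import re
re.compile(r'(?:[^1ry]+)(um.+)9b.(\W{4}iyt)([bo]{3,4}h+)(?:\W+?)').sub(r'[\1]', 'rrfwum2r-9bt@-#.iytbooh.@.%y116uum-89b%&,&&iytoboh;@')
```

'rr[um2r-9bt@-#.iytbooh.@.%y116uum-8]@'

Each match is replaced using the text its own group 1 captured.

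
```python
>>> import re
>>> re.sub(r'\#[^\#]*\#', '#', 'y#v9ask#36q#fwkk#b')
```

'y#36q#b'

`sub` substitutes '#' at each match site.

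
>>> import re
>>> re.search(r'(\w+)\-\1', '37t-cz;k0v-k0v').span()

`\1` has to match the exact text group 1 already captured.
The match spans [7:14] → 'k0v-k0v'.

(7, 14)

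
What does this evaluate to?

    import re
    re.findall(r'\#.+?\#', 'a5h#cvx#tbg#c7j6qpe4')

['#cvx#']

The `?` after the quantifier makes it lazy — it takes as little as possible before letting the rest of the pattern try.
Walking the string: at [3:8] → '#cvx#'.
With no groups in the pattern, `findall` gives back each whole match — 1 here.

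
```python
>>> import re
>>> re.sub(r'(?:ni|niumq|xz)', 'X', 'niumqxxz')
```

'XumqxX'

Alternation tries branches left to right and keeps the first one that lets the overall match succeed at that position.
Every occurrence is swapped for 'X'.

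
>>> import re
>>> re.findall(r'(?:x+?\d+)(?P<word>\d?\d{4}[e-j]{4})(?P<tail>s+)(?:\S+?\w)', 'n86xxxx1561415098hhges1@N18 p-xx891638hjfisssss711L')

2 groups means each result is a tuple of 2 captured strings — 2 here.

[('5098hhge', 's'), ('1638hjfi', 'sssss')]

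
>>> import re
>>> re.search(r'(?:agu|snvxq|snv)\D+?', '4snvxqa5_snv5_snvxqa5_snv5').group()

'snvxqa'

`|` is ordered: at each position the engine commits to the first alternative that works.
The match spans [1:7] → 'snvxqa'.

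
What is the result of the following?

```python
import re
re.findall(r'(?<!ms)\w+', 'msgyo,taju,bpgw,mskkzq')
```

['msgyo', 'taju', 'bpgw', 'mskkzq']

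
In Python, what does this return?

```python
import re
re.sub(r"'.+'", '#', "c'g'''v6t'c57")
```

'c#c57'

Every occurrence is swapped for '#'.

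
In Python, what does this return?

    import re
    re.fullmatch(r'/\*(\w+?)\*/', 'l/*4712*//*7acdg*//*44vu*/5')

None

`fullmatch` succeeds only if the pattern covers the string from start to end.
Here the string isn't matched end-to-end, so the call returns None.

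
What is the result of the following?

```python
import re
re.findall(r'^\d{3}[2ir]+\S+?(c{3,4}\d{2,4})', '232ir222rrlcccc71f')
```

This matches anchored at the start of the string; then exactly 3 of a digit, then one or more of one of [2ir], then one or more of a non-whitespace character (lazy); then 3 to 4 of a literal 'c', then 2 to 4 of a digit (captured).
Because the quantifier is non-greedy, it stops expanding at the earliest point where the rest of the pattern can succeed.
Scanning left to right: at [0:17] match '232ir222rrlcccc71', group 1 = 'cccc71'.
One capturing group, so `findall` returns just the captured substring from the one match — 1 in all.

['cccc71']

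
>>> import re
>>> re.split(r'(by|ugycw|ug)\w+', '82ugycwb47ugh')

['82', 'ugycw', '']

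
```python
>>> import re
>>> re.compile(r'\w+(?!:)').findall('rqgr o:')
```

['rqgr']

`(?!…)`/`(?<!…)` only lets a position through if the neighbouring text does NOT match; no characters are consumed.
`findall` yields the raw match text (1 of them) because the pattern has no groups.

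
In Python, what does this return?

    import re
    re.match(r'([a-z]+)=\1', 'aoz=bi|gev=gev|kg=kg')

None

After group 1 captures some text, `\1` only succeeds where that same text appears again.
`re.match` only tries the pattern at the start of the string.
Here the pattern fails at index 0, so the call returns None.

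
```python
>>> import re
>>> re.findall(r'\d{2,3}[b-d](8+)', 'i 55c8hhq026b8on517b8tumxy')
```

['8', '8', '8']

With a single group, `findall` returns only what that group captured — 3 items.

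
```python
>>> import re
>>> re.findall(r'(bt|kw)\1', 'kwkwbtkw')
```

`\1` has to match the exact text group 1 already captured.
One capturing group, so `findall` returns just the captured substring from the one match — 1 in all.

['kw']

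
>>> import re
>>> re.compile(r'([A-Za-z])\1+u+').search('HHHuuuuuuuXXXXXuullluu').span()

(0, 10)

`\1` has to match the exact text group 1 already captured.
`re.search` scans for the first position where the pattern succeeds.
The match spans [0:10] → 'HHHuuuuuuu'.
Captured: group 1 = 'H'.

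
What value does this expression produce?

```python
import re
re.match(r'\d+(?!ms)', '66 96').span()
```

(0, 2)

Because the assertion is negative and zero-width, positions next to the forbidden text are skipped.
`re.match` only tries the pattern at the start of the string.
The match spans [0:2] → '66'.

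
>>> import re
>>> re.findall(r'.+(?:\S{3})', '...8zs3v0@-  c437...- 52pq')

['...8zs3v0@-  c437...- 52pq']

This matches one or more of any character; then exactly 3 of a non-whitespace character (non-capturing group).
Matches: at [0:26] → '...8zs3v0@-  c437...- 52pq'.
Since nothing is captured, `findall` lists the 1 matched substring directly.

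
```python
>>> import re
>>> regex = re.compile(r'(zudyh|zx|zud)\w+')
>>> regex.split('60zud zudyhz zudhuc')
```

['60zud ', 'zudyh', ' ', 'zud', '']

`|` is ordered: at each position the engine commits to the first alternative that works.
Matches to split on: at [6:12] → 'zudyhz'; at [13:19] → 'zudhuc'.
The group in the pattern means `split` returns the separators' captures alongside the pieces.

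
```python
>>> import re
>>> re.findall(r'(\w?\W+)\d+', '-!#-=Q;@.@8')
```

['Q;@.@']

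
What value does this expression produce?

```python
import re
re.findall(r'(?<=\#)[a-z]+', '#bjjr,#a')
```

The `(?=…)`/`(?<=…)` assertion just peeks at neighbouring text; it doesn't advance the match position.
Since nothing is captured, `findall` lists the 2 matched substrings directly.

['bjjr', 'a']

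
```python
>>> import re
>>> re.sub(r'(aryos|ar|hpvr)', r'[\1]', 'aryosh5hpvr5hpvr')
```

'[aryos]h5[hpvr]5[hpvr]'

The regex engine tests alternatives in the order written; an earlier branch that matches wins even if a later one would match more.
Matches: at [0:5] → 'aryos'; at [7:11] → 'hpvr'; at [12:16] → 'hpvr'.
The replacement refers to a captured group, so each match is rewritten using its own captured text.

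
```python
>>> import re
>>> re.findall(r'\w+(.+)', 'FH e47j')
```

[' e47j']

The pattern matches one or more of a word character; then one or more of any character (captured).
Because there's exactly one group, `findall` drops the full match and keeps group 1 from the one hit.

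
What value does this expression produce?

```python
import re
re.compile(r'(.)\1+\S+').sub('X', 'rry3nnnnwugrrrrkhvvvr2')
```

'X'

`\1` is not a pattern — it's the concrete string captured by group 1, re-applied verbatim.
Matches: at [0:22] → 'rry3nnnnwugrrrrkhvvvr2'.
Every occurrence is swapped for 'X'.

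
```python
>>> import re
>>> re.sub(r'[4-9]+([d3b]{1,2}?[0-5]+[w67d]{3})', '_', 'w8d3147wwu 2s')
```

Pattern: one or more of a character in [4-9]; then 1 to 2 of one of [d3b] (lazy), then one or more of a character in [0-5], then exactly 3 of one of [w67d] (captured).
`sub` substitutes '_' at each match site.

'w_u 2s'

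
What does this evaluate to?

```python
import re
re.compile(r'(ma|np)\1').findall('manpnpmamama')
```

A backreference is literal: `\1` must see the identical characters the first group matched.
Walking the string: at [2:6] match 'npnp', group 1 = 'np'; at [6:10] match 'mama', group 1 = 'ma'.
`findall` collects group 1 from each match (2 total).

['np', 'ma']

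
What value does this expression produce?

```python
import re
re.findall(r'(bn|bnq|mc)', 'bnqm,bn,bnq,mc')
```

['bn', 'bn', 'bn', 'mc']

Alternation isn't longest-match — the leftmost alternative that fits at this position is chosen.
Matches: at [0:2] match 'bn', group 1 = 'bn'; at [5:7] match 'bn', group 1 = 'bn'; at [8:10] match 'bn', group 1 = 'bn'; at [12:14] match 'mc', group 1 = 'mc'.
Because there's exactly one group, `findall` drops the full match and keeps group 1 from each hit.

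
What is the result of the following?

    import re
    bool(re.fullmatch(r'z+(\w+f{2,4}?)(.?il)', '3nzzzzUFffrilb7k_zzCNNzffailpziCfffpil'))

False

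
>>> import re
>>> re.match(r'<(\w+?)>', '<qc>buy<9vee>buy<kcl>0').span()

(0, 4)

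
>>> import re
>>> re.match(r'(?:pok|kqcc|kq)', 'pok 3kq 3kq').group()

`re.match` only tries the pattern at the start of the string.
The match spans [0:3] → 'pok'.

'pok'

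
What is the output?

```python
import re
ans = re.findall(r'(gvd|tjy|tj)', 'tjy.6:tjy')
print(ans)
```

['tjy', 'tjy']

Alternation isn't longest-match — the leftmost alternative that fits at this position is chosen.
Because there's exactly one group, `findall` drops the full match and keeps group 1 from each hit.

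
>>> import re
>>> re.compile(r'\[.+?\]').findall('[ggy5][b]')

With the lazy modifier that quantifier settles for the fewest repetitions that let the rest of the pattern succeed (the atoms after it are unaffected and can still be greedy).
Since nothing is captured, `findall` lists the 2 matched substrings directly.

['[ggy5]', '[b]']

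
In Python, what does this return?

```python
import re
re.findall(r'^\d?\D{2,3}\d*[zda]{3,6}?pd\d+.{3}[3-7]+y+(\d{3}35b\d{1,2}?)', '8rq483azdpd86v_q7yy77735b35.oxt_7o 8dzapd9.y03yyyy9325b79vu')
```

Because the quantifier is non-greedy, it stops expanding at the earliest point where the rest of the pattern can succeed.
With a single group, `findall` returns only what that group captured — 1 item.

['77735b3']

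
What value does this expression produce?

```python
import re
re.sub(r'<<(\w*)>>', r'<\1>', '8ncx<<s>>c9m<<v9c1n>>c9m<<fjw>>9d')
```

'8ncx<s>c9m<v9c1n>c9m<fjw>9d'

Each match is replaced using the text its own group 1 captured.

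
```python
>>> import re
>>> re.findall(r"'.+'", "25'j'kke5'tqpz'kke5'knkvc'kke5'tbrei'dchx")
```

["'j'kke5'tqpz'kke5'knkvc'kke5'tbrei'"]

No capturing groups, so `findall` returns the 1 full match string.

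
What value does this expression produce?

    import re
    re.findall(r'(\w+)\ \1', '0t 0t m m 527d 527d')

['0t', 'm', '527d']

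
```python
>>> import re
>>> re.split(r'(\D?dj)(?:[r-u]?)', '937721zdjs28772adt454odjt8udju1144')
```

['937721', 'zdj', '28772adt454', 'odj', '8', 'udj', '1144']

This matches optionally a non-digit, then the literal 'dj' (captured); then optionally a character in [r-u] (non-capturing group).
With a capturing group present, the delimiter's captured portion is kept in the result list.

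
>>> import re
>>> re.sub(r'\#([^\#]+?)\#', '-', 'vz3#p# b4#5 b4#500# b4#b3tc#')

Matches: at [3:6] → '#p#'; at [9:15] → '#5 b4#'; at [18:23] → '# b4#'.
`sub` substitutes '-' at each match site.

'vz3- b4-500-b3tc#'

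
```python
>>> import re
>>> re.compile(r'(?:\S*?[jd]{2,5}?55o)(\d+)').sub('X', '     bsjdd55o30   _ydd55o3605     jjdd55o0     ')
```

'     X   X     X     '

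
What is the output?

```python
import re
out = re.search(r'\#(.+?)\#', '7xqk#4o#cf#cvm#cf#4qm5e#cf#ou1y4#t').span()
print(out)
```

(4, 8)

`re.search` tries every starting position until one works.
The match spans [4:8] → '#4o#'.
Captured: group 1 = '4o'.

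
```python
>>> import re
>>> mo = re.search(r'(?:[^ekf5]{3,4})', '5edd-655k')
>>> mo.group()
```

Pattern: 3 to 4 of any character except [ekf5] (non-capturing group).
Unlike `match`, `search` isn't anchored — it looks for the pattern anywhere in the string.
The match spans [2:6] → 'dd-6'.

'dd-6'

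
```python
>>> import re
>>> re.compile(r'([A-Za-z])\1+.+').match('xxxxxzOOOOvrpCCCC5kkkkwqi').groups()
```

('x',)

A backreference is literal: `\1` must see the identical characters the first group matched.
With `match`, the pattern is implicitly anchored at the beginning.
The match spans [0:25] → 'xxxxxzOOOOvrpCCCC5kkkkwqi'.
Captured: group 1 = 'x'.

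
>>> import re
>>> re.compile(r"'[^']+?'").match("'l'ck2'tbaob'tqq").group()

`re.match` won't scan ahead — the pattern has to work from the very first character.
The match spans [0:3] → "'l'".

"'l'"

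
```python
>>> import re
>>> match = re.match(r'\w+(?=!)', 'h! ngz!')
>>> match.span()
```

The lookaround is zero-width — it requires the adjacent text to match without consuming it, so the asserted text isn't part of the match.
With `match`, the pattern is implicitly anchored at the beginning.
The match spans [0:1] → 'h'.

(0, 1)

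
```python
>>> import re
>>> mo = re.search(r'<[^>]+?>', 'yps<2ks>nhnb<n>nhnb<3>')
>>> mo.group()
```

'<2ks>'

The match spans [3:8] → '<2ks>'.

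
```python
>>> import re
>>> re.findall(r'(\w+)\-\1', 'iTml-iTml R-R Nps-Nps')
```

['iTml', 'R', 'Nps']

The backreference `\1` re-matches whatever the first group consumed, character for character.
Walking the string: at [0:9] match 'iTml-iTml', group 1 = 'iTml'; at [10:13] match 'R-R', group 1 = 'R'; at [14:21] match 'Nps-Nps', group 1 = 'Nps'.
One capturing group, so `findall` returns just the captured substring from each match — 3 in all.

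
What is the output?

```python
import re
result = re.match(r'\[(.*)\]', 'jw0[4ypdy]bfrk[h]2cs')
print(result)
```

None

`match` is anchored at position 0; if the pattern doesn't fit there, it returns None.
Here the pattern fails at index 0, so the call returns None.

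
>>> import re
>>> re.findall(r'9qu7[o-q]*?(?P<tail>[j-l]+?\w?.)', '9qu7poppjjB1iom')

['jjB']

This matches the literal '9', then the literal 'qu7', then zero or more of a character in [o-q] (lazy); then one or more of a character in [j-l] (lazy), then optionally a word character, then any character (captured as 'tail').
Because the quantifier is non-greedy, it stops expanding at the earliest point where the rest of the pattern can succeed.
Scanning left to right: at [0:11] match '9qu7poppjjB', group 1 = 'jjB'.
With a single group, `findall` returns only what that group captured — 1 item.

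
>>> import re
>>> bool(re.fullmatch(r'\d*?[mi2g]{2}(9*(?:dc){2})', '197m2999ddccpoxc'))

Pattern: zero or more of a digit (lazy), then exactly 2 of one of [mi2g]; then zero or more of the literal '9', then the literal 'dc' repeated 2 times (captured).
`fullmatch` succeeds only if the pattern covers the string from start to end.
Here the string isn't matched end-to-end, so the call returns None, and `bool(None)` is False.

False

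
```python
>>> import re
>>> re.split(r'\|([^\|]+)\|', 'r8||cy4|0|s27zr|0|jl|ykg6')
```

['r8|', 'cy4', '0', 's27zr', '0', 'jl', 'ykg6']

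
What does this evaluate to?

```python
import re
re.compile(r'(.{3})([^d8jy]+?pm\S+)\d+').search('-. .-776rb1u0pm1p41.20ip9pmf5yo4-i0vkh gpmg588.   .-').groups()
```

('-. ', '.-776rb1u0pm1p41.20ip9pmf5yo4-i')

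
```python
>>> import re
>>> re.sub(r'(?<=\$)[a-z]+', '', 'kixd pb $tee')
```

'kixd pb $'

The `(?=…)`/`(?<=…)` assertion just peeks at neighbouring text; it doesn't advance the match position.
Every occurrence is swapped for ''.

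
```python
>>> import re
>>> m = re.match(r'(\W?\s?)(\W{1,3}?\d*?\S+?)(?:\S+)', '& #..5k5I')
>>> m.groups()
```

('& ', '#.')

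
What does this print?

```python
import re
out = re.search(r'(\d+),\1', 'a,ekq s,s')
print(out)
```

None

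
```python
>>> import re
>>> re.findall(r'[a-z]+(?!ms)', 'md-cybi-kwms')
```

`(?!…)`/`(?<!…)` only lets a position through if the neighbouring text does NOT match; no characters are consumed.
Since nothing is captured, `findall` lists the 3 matched substrings directly.

['md', 'cybi', 'kwms']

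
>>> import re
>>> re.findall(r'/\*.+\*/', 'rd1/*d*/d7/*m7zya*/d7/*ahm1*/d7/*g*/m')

['/*d*/d7/*m7zya*/d7/*ahm1*/d7/*g*/']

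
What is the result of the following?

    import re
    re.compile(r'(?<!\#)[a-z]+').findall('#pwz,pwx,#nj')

`(?!…)`/`(?<!…)` only lets a position through if the neighbouring text does NOT match; no characters are consumed.
`findall` yields the raw match text (3 of them) because the pattern has no groups.

['wz', 'pwx', 'j']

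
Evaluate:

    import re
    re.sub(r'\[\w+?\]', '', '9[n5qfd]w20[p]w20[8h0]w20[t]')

Each match is replaced by ''.

'9w20w20w20'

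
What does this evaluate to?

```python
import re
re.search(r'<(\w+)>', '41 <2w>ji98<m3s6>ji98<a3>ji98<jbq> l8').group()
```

`re.search` scans for the first position where the pattern succeeds.
The match spans [3:7] → '<2w>'.
Captured: group 1 = '2w'.

'<2w>'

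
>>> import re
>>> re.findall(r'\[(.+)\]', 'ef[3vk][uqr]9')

With a single group, `findall` returns only what that group captured — 1 item.

['3vk][uqr']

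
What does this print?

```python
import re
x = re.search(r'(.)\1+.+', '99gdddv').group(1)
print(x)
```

`\1` is not a pattern — it's the concrete string captured by group 1, re-applied verbatim.
`re.search` tries every starting position until one works.
The match spans [0:7] → '99gdddv'.
Captured: group 1 = '9'.

9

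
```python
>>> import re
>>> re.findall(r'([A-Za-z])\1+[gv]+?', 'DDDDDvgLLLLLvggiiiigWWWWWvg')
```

After group 1 captures some text, `\1` only succeeds where that same text appears again.
Walking the string: at [0:6] match 'DDDDDv', group 1 = 'D'; at [7:13] match 'LLLLLv', group 1 = 'L'; at [15:20] match 'iiiig', group 1 = 'i'; at [20:26] match 'WWWWWv', group 1 = 'W'.
Because there's exactly one group, `findall` drops the full match and keeps group 1 from each hit.

['D', 'L', 'i', 'W']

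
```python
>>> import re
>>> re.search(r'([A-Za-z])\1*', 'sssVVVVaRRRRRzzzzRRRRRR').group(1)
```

The match spans [0:3] → 'sss'.
Captured: group 1 = 's'.

's'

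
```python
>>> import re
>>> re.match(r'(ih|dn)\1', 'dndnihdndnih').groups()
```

The match spans [0:4] → 'dndn'.
Captured: group 1 = 'dn'.

('dn',)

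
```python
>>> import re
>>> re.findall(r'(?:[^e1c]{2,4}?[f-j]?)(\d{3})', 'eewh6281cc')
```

['628']

Pattern: 2 to 4 of any character except [e1c] (lazy), then optionally a character in [f-j] (non-capturing group); then exactly 3 of a digit (captured).
With the lazy modifier that quantifier settles for the fewest repetitions that let the rest of the pattern succeed (the atoms after it are unaffected and can still be greedy).
Walking the string: at [2:7] match 'wh628', group 1 = '628'.
Because there's exactly one group, `findall` drops the full match and keeps group 1 from the one hit.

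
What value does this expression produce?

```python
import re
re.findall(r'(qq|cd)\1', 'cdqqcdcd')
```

The backreference `\1` re-matches whatever the first group consumed, character for character.
Walking the string: at [4:8] match 'cdcd', group 1 = 'cd'.
With a single group, `findall` returns only what that group captured — 1 item.

['cd']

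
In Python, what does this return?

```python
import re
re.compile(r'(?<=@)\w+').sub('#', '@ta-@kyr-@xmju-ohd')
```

'@#-@#-@#-ohd'

Lookahead/lookbehind check context without consuming it, so the matched span excludes the asserted characters.
Every occurrence is swapped for '#'.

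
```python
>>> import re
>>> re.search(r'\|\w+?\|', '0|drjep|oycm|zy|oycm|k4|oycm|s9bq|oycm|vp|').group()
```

'|drjep|'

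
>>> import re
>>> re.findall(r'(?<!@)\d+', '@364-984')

['64', '984']

The negative lookaround is zero-width — it rules out positions where the adjacent text would match, without consuming anything.
`findall` yields the raw match text (2 of them) because the pattern has no groups.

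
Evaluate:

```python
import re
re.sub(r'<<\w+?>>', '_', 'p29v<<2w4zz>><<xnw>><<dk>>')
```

'p29v___'

`sub` substitutes '_' at each match site.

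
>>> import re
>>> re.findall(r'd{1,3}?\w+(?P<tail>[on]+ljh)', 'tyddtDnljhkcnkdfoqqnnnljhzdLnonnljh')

['nljh']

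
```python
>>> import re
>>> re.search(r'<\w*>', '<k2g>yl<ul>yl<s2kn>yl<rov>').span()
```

The match spans [0:5] → '<k2g>'.

(0, 5)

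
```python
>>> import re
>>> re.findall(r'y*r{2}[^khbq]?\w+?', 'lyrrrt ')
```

Pattern: zero or more of a literal 'y', then exactly 2 of a literal 'r', then optionally any character except [khbq]; then one or more of a word character (lazy).
Since nothing is captured, `findall` lists the 1 matched substring directly.

['yrrrt']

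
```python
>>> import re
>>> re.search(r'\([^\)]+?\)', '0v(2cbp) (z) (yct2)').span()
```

`search` walks the string left to right and returns the first match it finds.
The match spans [2:8] → '(2cbp)'.

(2, 8)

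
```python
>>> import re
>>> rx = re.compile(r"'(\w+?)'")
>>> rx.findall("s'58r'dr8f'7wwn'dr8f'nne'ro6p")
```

['58r', '7wwn', 'nne']

Scanning left to right: at [1:6] match "'58r'", group 1 = '58r'; at [10:16] match "'7wwn'", group 1 = '7wwn'; at [20:25] match "'nne'", group 1 = 'nne'.
With a single group, `findall` returns only what that group captured — 3 items.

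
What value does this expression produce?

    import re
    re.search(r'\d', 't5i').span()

Pattern: a digit.
The match spans [1:2] → '5'.

(1, 2)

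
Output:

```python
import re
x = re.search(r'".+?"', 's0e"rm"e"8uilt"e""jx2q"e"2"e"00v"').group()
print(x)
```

The match spans [3:7] → '"rm"'.

"rm"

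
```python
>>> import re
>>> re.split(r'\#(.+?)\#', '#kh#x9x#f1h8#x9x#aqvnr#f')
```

['', 'kh', 'x9x', 'f1h8', 'x9x', 'aqvnr', 'f']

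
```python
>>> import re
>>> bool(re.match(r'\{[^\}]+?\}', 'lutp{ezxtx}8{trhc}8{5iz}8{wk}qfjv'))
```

False

`re.match` won't scan ahead — the pattern has to work from the very first character.
Here the string doesn't start with a match, so the call returns None, and `bool(None)` is False.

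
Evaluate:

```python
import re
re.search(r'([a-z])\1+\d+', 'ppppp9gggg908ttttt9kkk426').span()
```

After group 1 captures some text, `\1` only succeeds where that same text appears again.
The match spans [0:6] → 'ppppp9'.

(0, 6)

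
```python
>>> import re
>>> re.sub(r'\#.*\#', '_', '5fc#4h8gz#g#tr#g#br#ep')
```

'5fc_ep'

Matches: at [3:20] → '#4h8gz#g#tr#g#br#'.
Every occurrence is swapped for '_'.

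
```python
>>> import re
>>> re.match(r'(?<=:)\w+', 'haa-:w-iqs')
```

Because the assertion is zero-width, the text it checks is not consumed and won't appear in the result.
`re.match` only tries the pattern at the start of the string.
Here the pattern fails at index 0, so the call returns None.

None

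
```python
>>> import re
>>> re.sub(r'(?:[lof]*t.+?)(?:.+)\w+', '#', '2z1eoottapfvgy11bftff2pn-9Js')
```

This matches zero or more of one of [lof], then the literal 't', then one or more of any character (lazy) (non-capturing group); then one or more of any character (non-capturing group); then one or more of a word character.
Matches: at [4:28] → 'oottapfvgy11bftff2pn-9Js'.
Each match is replaced by '#'.

'2z1e#'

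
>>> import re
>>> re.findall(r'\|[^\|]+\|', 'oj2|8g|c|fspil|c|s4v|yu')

With no groups in the pattern, `findall` gives back each whole match — 3 here.

['|8g|', '|fspil|', '|s4v|']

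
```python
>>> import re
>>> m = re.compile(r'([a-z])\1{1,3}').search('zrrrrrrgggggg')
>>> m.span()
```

(1, 5)

The backreference `\1` re-matches whatever the first group consumed, character for character.
The match spans [1:5] → 'rrrr'.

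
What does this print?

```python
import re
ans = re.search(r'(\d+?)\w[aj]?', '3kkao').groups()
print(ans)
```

('3',)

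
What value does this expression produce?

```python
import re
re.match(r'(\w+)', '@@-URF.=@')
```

None

`re.match` only tries the pattern at the start of the string.
Here the pattern fails at index 0, so the call returns None.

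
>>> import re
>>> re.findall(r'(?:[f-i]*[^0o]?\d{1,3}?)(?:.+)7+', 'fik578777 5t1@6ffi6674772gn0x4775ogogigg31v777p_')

['fik578777 5t1@6ffi6674772gn0x4775ogogigg31v777']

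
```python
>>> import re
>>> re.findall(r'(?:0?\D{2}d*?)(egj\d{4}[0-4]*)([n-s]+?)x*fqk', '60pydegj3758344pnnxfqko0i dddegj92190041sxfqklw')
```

The pattern matches optionally the literal '0', then exactly 2 of a non-digit, then zero or more of a literal 'd' (lazy) (non-capturing group); then the literal 'egj', then exactly 4 of a digit, then zero or more of a character in [0-4] (captured); then one or more of a character in [n-s] (lazy) (captured); then zero or more of a literal 'x', then the literal 'fqk'.
Matches: at [1:22] match '0pydegj3758344pnnxfqk', groups = ('egj3758344', 'pnn'); at [23:45] match '0i dddegj92190041sxfqk', groups = ('egj92190041', 's').
Multiple groups make `findall` return tuples — one 2-tuple for each match.

[('egj3758344', 'pnn'), ('egj92190041', 's')]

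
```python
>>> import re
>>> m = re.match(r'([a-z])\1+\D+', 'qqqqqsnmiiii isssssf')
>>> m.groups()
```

('q',)

The backreference `\1` re-matches whatever the first group consumed, character for character.
With `match`, the pattern is implicitly anchored at the beginning.
The match spans [0:20] → 'qqqqqsnmiiii isssssf'.
Captured: group 1 = 'q'.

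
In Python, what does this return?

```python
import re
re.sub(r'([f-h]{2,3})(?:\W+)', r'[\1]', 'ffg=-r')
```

'[ffg]r'

Pattern: 2 to 3 of a character in [f-h] (captured); then one or more of a non-word character (non-capturing group).
Each match is replaced using the text its own group 1 captured.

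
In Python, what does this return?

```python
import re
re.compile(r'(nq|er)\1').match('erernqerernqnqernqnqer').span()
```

(0, 4)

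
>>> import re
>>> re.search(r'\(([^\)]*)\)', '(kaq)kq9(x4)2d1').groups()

`re.search` tries every starting position until one works.
The match spans [0:5] → '(kaq)'.
Captured: group 1 = 'kaq'.

('kaq',)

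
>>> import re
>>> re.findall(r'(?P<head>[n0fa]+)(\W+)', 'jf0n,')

This matches one or more of one of [n0fa] (captured as 'head'); then one or more of a non-word character (captured).
2 groups means the one result is a tuple of 2 captured strings — 1 here.

[('f0n', ',')]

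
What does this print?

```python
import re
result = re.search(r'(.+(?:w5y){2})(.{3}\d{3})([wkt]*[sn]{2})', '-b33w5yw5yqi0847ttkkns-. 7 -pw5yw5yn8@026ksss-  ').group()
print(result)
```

-b33w5yw5yqi0847ttkkns-. 7 -pw5yw5yn8@026kss

Pattern: one or more of any character, then the literal 'w5y' repeated 2 times (captured); then exactly 3 of any character, then exactly 3 of a digit (captured); then zero or more of one of [wkt], then exactly 2 of one of [sn] (captured).
`search` walks the string left to right and returns the first match it finds.
The match spans [0:44] → '-b33w5yw5yqi0847ttkkns-. 7 -pw5yw5yn8@026kss'.
Captured: group 1 = '-b33w5yw5yqi0847ttkkns-. 7 -pw5yw5y', group 2 = 'n8@026', group 3 = 'kss'.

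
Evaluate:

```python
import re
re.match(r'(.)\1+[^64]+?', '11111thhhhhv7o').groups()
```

('1',)

A backreference is literal: `\1` must see the identical characters the first group matched.
`re.match` won't scan ahead — the pattern has to work from the very first character.
The match spans [0:6] → '11111t'.
Captured: group 1 = '1'.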